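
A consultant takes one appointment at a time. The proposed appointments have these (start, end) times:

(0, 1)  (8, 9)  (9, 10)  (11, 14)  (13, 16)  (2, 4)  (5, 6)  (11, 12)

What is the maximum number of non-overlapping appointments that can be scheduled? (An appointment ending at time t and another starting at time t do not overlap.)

Order by finish time; keep every interval that doesn't clash with the previous kept one.
By end time: (0,1), (2,4), (5,6), (8,9), (9,10), (11,12), (11,14), (13,16).
Pick (0,1); next start ≥ 1 → (2,4); next start ≥ 4 → (5,6); next start ≥ 6 → (8,9); next start ≥ 9 → (9,10); next start ≥ 10 → (11,12); next start ≥ 12 → (13,16).
Selected 7 appointments.

7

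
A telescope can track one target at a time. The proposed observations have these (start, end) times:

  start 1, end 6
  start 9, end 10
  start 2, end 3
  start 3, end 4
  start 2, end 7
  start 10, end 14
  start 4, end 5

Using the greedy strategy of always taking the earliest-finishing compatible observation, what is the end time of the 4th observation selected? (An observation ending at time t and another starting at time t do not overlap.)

10

Sort by end time and greedily take each interval whose start is ≥ the last chosen end.
Sorted by end: (2,3)  (3,4)  (4,5)  (1,6)  (2,7)  (9,10)  (10,14)
take (2,3); take (3,4); take (4,5); take (9,10); take (10,14).
Selected: (2,3) (3,4) (4,5) (9,10) (10,14)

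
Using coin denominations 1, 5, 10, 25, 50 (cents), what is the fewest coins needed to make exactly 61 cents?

Greedy: take as many of the largest coin as possible, then repeat with the remainder.
61 − 1×50→11 − 1×10→1 − 1×1→0
Total coins = 1 + 1 + 1 = 3

3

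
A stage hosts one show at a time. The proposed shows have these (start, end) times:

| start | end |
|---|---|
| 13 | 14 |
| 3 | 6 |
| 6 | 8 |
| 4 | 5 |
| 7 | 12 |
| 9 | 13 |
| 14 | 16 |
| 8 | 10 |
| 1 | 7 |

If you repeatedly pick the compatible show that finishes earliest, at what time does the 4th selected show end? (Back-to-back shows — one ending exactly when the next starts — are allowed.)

14

Order by finish time; keep every interval that doesn't clash with the previous kept one.
Sorted by end: (4,5)  (3,6)  (1,7)  (6,8)  (8,10)  (7,12)  (9,13)  (13,14)  (14,16)
take (4,5); skip (1,7); take (6,8); take (8,10); skip (9,13); take (13,14); take (14,16).
Selected: (4,5) (6,8) (8,10) (13,14) (14,16)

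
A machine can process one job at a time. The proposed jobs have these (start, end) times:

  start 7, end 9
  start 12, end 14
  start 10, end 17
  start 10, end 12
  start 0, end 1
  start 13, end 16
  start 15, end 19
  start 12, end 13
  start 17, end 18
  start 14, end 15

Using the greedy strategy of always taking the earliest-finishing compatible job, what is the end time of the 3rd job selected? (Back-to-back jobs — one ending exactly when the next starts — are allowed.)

Sorted by end: (0,1)  (7,9)  (10,12)  (12,13)  (12,14)  (14,15)  (13,16)  (10,17)  (17,18)  (15,19)
take (0,1); take (7,9); take (10,12); take (12,13); skip (12,14); take (14,15); take (17,18).
Selected: (0,1) (7,9) (10,12) (12,13) (14,15) (17,18)

12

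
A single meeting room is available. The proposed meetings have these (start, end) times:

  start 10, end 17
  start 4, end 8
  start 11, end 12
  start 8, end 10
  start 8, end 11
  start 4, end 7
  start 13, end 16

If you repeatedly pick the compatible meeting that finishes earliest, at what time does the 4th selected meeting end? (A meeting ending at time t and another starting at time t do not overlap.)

16

Order by finish time; keep every interval that doesn't clash with the previous kept one.
Sorted by end: (4,7)  (4,8)  (8,10)  (8,11)  (11,12)  (13,16)  (10,17)
take (4,7); take (8,10); skip (8,11); take (11,12); take (13,16).
Selected: (4,7) (8,10) (11,12) (13,16)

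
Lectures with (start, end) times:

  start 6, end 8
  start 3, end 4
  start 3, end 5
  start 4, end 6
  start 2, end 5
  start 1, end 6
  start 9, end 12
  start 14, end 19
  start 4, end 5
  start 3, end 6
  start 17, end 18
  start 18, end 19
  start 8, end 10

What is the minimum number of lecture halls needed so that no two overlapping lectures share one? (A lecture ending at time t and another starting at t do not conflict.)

6

Events (time:±→running): 1:+→1 2:+→2 3:+→3 3:+→4 3:+→5 4:-→4 4:+→5 4:+→6 … peak 6.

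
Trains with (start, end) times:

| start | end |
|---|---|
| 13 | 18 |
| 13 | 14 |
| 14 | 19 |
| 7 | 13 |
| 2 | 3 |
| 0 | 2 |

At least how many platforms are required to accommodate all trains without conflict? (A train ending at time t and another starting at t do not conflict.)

Count concurrent intervals with a sweep; the peak is the room count.
starts: [0, 2, 7, 13, 13, 14]
ends:   [2, 3, 13, 14, 18, 19]
s0→1 e2→0 s2→1 e3→0 s7→1 e13→0 s13→1 s13→2  — peak 2.

2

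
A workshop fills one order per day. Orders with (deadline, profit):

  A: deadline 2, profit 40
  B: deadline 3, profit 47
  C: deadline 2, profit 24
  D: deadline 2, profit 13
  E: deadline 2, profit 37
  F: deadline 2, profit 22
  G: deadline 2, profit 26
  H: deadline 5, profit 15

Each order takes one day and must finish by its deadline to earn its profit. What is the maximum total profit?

Profit order: B=47 A=40 E=37 G=26 C=24 F=22 H=15 D=13
Assign: B→slot 3, A→slot 2, E→slot 1, G skipped, C skipped, F skipped, H→slot 5, D skipped.
Slots: [1:E] [2:A] [3:B] [5:H]
Profit = 37 + 40 + 47 + 15 = 139

139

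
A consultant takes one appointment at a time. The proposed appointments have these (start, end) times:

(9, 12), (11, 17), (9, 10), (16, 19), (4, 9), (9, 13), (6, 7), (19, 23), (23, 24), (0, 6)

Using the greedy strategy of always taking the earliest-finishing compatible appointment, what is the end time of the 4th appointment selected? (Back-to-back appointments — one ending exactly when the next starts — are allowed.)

By end time: (0,6), (6,7), (4,9), (9,10), (9,12), (9,13), (11,17), (16,19), (19,23), (23,24).
Pick (0,6); next start ≥ 6 → (6,7); next start ≥ 7 → (9,10); next start ≥ 10 → (11,17); next start ≥ 17 → (19,23); next start ≥ 23 → (23,24).
Selected: (0,6) (6,7) (9,10) (11,17) (19,23) (23,24)

17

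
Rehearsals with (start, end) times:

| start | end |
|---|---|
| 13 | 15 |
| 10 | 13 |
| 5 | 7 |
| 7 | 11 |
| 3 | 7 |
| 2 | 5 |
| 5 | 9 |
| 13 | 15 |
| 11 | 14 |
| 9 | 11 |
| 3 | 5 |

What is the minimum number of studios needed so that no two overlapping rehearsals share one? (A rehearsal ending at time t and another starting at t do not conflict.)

3

Count concurrent intervals with a sweep; the peak is the room count.
Events (time:±→running): 2:+→1 3:+→2 3:+→3 … peak 3.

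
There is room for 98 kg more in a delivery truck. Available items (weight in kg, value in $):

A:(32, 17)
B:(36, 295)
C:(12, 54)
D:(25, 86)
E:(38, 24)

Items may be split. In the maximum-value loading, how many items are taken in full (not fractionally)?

Ratios (sorted): B 8.19, C 4.50, D 3.44, E 0.63, A 0.53
take B (36 @ 295); take C (12 @ 54); take D (25 @ 86); take 25/38 of E → 15.79. Capacity used 98/98.
3 item(s) taken whole; one partial (take 25/38 of E).

3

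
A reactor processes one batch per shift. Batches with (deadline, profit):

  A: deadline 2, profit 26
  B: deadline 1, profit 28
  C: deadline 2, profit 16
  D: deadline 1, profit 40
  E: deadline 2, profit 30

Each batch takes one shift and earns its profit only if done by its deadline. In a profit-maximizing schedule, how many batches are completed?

Take jobs in profit order; each goes to the latest open slot no later than its deadline.
By profit: D(d1,40), E(d2,30), B(d1,28), A(d2,26), C(d2,16)
D→slot 1; E→slot 2; B skipped; A skipped; C skipped.
2 of 5 scheduled.

2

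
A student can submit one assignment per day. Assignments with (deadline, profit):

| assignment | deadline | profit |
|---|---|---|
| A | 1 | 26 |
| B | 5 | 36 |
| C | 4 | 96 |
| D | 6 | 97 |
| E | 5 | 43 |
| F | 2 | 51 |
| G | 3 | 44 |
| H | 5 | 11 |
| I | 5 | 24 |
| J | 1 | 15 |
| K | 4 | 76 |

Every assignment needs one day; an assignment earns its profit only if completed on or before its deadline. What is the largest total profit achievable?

Sort by profit descending; place each in the latest free slot ≤ its deadline.
Profit order: D=97 C=96 K=76 F=51 G=44 E=43 B=36 A=26 I=24 J=15 H=11
Assign: D→slot 6, C→slot 4, K→slot 3, F→slot 2, G→slot 1, E→slot 5, B skipped, A skipped, I skipped, J skipped, H skipped.
Slots: [1:G] [2:F] [3:K] [4:C] [5:E] [6:D]
Profit = 44 + 51 + 76 + 96 + 43 + 97 = 407

407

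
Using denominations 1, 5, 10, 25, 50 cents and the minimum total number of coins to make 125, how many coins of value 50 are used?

Use the largest denomination that fits, subtract, and repeat.
125 = 2×50 + 1×25
Count of 50: 2

2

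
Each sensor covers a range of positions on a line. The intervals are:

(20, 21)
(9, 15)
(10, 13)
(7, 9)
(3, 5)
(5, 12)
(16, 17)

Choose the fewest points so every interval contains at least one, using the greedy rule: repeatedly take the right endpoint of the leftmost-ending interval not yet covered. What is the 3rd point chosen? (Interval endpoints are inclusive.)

Process intervals by earliest right end; each time one isn't hit yet, stab at its right endpoint.
By right end: [3,5]  [7,9]  [5,12]  [10,13]  [9,15]  [16,17]  [20,21]
[3,5] uncovered → point at 5; [7,9] uncovered → point at 9; [10,13] uncovered → point at 13; [16,17] uncovered → point at 17; [20,21] uncovered → point at 21.
Points: 5, 9, 13, 17, 21 (5 total).

13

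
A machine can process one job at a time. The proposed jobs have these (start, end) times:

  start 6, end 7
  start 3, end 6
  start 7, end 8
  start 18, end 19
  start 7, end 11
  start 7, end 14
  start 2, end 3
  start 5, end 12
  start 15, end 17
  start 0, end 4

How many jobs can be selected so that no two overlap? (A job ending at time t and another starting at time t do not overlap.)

6

Sorted by end: (2,3)  (0,4)  (3,6)  (6,7)  (7,8)  (7,11)  (5,12)  (7,14)  (15,17)  (18,19)
take (2,3); take (3,6); take (6,7); take (7,8); take (15,17); take (18,19).
Selected 6 jobs.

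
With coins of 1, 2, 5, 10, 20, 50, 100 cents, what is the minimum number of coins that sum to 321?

5

Use the largest denomination that fits, subtract, and repeat.
321 = 3×100 + 1×20 + 1×1
Total coins = 3 + 1 + 1 = 5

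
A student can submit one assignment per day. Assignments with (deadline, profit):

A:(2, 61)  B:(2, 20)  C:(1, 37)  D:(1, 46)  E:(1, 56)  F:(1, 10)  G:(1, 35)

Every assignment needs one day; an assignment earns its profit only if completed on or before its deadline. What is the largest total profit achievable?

117

Take jobs in profit order; each goes to the latest open slot no later than its deadline.
By profit: A(d2,61), E(d1,56), D(d1,46), C(d1,37), G(d1,35), B(d2,20), F(d1,10)
A→slot 2; E→slot 1; D skipped; C skipped; G skipped; B skipped; F skipped.
Profit = 56 + 61 = 117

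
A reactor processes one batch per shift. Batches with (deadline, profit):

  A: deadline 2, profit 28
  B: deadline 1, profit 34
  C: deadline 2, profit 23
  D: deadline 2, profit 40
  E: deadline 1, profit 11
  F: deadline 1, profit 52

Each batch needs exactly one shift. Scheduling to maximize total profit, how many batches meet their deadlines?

2

Sort by profit descending; place each in the latest free slot ≤ its deadline.
By profit: F(d1,52), D(d2,40), B(d1,34), A(d2,28), C(d2,23), E(d1,11)
F→slot 1; D→slot 2; B skipped; A skipped; C skipped; E skipped.
2 of 6 scheduled.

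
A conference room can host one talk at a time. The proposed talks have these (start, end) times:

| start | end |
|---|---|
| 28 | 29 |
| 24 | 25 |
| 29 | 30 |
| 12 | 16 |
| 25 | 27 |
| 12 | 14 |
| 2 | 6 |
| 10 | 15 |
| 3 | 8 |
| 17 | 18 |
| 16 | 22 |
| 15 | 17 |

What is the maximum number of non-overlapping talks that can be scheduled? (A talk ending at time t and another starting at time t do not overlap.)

Order by finish time; keep every interval that doesn't clash with the previous kept one.
Sorted by end: (2,6)  (3,8)  (12,14)  (10,15)  (12,16)  (15,17)  (17,18)  (16,22)  (24,25)  (25,27)  (28,29)  (29,30)
take (2,6); skip (3,8); take (12,14); skip (10,15); take (15,17); take (17,18); skip (16,22); take (24,25); take (25,27); take (28,29); take (29,30).
Selected 8 talks.

8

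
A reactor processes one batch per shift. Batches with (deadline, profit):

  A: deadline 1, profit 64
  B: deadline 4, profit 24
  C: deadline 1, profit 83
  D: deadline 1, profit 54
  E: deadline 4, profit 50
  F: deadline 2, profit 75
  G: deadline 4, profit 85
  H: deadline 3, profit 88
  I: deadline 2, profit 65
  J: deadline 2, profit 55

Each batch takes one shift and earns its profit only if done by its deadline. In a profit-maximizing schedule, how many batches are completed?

Sort by profit descending; place each in the latest free slot ≤ its deadline.
Profit order: H=88 G=85 C=83 F=75 I=65 A=64 J=55 D=54 E=50 B=24
Assign: H→slot 3, G→slot 4, C→slot 1, F→slot 2, I skipped, A skipped, J skipped, D skipped, E skipped, B skipped.
Slots: [1:C] [2:F] [3:H] [4:G]
4 of 10 scheduled.

4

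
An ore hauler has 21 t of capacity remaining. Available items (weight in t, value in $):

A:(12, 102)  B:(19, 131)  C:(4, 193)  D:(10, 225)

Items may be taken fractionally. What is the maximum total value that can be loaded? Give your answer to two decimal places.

Order: C (193/4=48.25) > D (225/10=22.50) > A (102/12=8.50) > B (131/19=6.89)
Fill: take C (4 @ 193) → take D (10 @ 225) → take 7/12 of A → 59.50; 21/21 used.
Total value = 477.50

477.50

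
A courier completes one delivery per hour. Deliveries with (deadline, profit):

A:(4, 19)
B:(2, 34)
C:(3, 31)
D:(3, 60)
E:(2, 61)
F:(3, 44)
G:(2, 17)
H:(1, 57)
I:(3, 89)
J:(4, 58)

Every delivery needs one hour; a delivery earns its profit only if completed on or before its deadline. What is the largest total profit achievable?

Profit order: I=89 E=61 D=60 J=58 H=57 F=44 B=34 C=31 A=19 G=17
Assign: I→slot 3, E→slot 2, D→slot 1, J→slot 4, H skipped, F skipped, B skipped, C skipped, A skipped, G skipped.
Slots: [1:D] [2:E] [3:I] [4:J]
Profit = 60 + 61 + 89 + 58 = 268

268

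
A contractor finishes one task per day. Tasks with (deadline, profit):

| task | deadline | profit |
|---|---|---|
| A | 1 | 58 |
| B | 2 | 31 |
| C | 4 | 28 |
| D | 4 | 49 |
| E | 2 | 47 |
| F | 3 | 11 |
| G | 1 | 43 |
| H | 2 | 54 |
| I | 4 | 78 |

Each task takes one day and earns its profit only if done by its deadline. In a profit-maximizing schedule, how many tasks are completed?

4

Take jobs in profit order; each goes to the latest open slot no later than its deadline.
Profit order: I=78 A=58 H=54 D=49 E=47 G=43 B=31 C=28 F=11
Assign: I→slot 4, A→slot 1, H→slot 2, D→slot 3, E skipped, G skipped, B skipped, C skipped, F skipped.
Slots: [1:A] [2:H] [3:D] [4:I]
4 of 9 scheduled.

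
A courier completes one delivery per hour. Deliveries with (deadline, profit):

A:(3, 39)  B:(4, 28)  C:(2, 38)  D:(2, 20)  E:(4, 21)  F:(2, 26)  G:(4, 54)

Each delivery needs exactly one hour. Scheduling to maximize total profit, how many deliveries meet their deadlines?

Take jobs in profit order; each goes to the latest open slot no later than its deadline.
Profit order: G=54 A=39 C=38 B=28 F=26 E=21 D=20
Assign: G→slot 4, A→slot 3, C→slot 2, B→slot 1, F skipped, E skipped, D skipped.
Slots: [1:B] [2:C] [3:A] [4:G]
4 of 7 scheduled.

4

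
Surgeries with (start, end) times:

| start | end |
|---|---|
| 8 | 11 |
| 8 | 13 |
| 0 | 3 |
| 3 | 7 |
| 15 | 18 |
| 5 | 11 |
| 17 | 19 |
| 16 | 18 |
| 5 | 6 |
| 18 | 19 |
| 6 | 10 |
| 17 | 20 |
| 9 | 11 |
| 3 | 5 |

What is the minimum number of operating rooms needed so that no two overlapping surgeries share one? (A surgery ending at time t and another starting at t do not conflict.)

5

starts: [0, 3, 3, 5, 5, 6, 8, 8, 9, 15, 16, 17, 17, 18]
ends:   [3, 5, 6, 7, 10, 11, 11, 11, 13, 18, 18, 19, 19, 20]
s0→1 e3→0 s3→1 s3→2 e5→1 s5→2 s5→3 e6→2 s6→3 e7→2 s8→3 s8→4 s9→5  — peak 5.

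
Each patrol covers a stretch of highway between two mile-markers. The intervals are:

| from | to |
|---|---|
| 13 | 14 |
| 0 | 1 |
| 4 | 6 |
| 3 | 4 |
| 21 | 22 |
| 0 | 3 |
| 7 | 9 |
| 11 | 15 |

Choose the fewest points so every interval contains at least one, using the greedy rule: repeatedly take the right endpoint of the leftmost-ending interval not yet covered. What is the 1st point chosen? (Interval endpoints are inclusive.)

Process intervals by earliest right end; each time one isn't hit yet, stab at its right endpoint.
Sorted: [0,1] [0,3] [3,4] [4,6] [7,9] [13,14] [11,15] [21,22]
{[0,1],[0,3]} hit by 1; {[3,4],[4,6]} hit by 4; {[7,9]} hit by 9; {[13,14],[11,15]} hit by 14; {[21,22]} hit by 22.
Points: 1, 4, 9, 14, 22 (5 total).

1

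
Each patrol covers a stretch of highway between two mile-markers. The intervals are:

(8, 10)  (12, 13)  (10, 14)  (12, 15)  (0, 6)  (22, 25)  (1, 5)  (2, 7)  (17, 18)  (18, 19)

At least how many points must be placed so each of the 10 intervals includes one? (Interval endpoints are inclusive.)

Sort by right endpoint; whenever an interval is uncovered, place a point at its right end.
By right end: [1,5]  [0,6]  [2,7]  [8,10]  [12,13]  [10,14]  [12,15]  [17,18]  [18,19]  [22,25]
[1,5] uncovered → point at 5; [8,10] uncovered → point at 10; [12,13] uncovered → point at 13; [17,18] uncovered → point at 18; [22,25] uncovered → point at 25.
Points: 5, 10, 13, 18, 25 (5 total).

5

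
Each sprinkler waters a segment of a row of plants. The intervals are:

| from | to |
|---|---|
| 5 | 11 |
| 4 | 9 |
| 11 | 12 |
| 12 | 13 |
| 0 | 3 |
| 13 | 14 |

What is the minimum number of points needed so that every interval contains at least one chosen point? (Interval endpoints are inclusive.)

Process intervals by earliest right end; each time one isn't hit yet, stab at its right endpoint.
Sorted: [0,3] [4,9] [5,11] [11,12] [12,13] [13,14]
{[0,3]} hit by 3; {[4,9],[5,11]} hit by 9; {[11,12],[12,13]} hit by 12; {[13,14]} hit by 14.
Points: 3, 9, 12, 14 (4 total).

4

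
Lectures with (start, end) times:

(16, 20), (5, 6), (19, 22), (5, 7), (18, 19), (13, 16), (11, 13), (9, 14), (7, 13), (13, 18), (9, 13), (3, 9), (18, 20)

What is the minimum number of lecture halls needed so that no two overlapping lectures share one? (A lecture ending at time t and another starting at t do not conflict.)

Events (time:±→running): 3:+→1 5:+→2 5:+→3 6:-→2 7:-→1 7:+→2 9:-→1 9:+→2 9:+→3 11:+→4 … peak 4.

4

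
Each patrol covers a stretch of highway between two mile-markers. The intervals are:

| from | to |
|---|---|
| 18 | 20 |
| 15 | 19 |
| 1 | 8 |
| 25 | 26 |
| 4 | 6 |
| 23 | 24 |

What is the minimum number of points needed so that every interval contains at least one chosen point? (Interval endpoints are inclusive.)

4

Sort by right endpoint; whenever an interval is uncovered, place a point at its right end.
Sorted: [4,6] [1,8] [15,19] [18,20] [23,24] [25,26]
{[4,6],[1,8]} hit by 6; {[15,19],[18,20]} hit by 19; {[23,24]} hit by 24; {[25,26]} hit by 26.
Points: 6, 19, 24, 26 (4 total).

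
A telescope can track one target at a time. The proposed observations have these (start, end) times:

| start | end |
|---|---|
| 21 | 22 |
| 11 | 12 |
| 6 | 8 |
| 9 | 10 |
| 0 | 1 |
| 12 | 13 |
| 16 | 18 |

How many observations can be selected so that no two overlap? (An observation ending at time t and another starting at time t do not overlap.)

Greedy by earliest finish: after sorting by end time, pick each interval compatible with the last pick.
Sorted by end: (0,1)  (6,8)  (9,10)  (11,12)  (12,13)  (16,18)  (21,22)
take (0,1); take (6,8); take (9,10); take (11,12); take (12,13); take (16,18); take (21,22).
Selected 7 observations.

7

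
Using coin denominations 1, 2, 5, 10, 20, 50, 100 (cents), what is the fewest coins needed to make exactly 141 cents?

141 − 1×100→41 − 2×20→1 − 1×1→0
Total coins = 1 + 2 + 1 = 4

4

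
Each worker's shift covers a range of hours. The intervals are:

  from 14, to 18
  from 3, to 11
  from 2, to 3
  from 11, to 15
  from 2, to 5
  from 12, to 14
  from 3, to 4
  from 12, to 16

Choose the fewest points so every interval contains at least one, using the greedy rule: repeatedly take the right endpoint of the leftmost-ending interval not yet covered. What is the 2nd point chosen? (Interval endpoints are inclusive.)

Sorted: [2,3] [3,4] [2,5] [3,11] [12,14] [11,15] [12,16] [14,18]
{[2,3],[3,4],[2,5],[3,11]} hit by 3; {[12,14],[11,15],[12,16],[14,18]} hit by 14.
Points: 3, 14 (2 total).

14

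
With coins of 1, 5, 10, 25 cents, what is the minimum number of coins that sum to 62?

Use the largest denomination that fits, subtract, and repeat.
62 − 2×25→12 − 1×10→2 − 2×1→0
Total coins = 2 + 1 + 2 = 5

5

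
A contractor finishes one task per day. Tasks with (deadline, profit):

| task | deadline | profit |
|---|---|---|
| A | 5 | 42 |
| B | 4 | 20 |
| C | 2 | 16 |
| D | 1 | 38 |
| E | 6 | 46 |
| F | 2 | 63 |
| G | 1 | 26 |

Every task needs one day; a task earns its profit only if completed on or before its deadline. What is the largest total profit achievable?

209

Profit order: F=63 E=46 A=42 D=38 G=26 B=20 C=16
Assign: F→slot 2, E→slot 6, A→slot 5, D→slot 1, G skipped, B→slot 4, C skipped.
Slots: [1:D] [2:F] [4:B] [5:A] [6:E]
Profit = 38 + 63 + 20 + 42 + 46 = 209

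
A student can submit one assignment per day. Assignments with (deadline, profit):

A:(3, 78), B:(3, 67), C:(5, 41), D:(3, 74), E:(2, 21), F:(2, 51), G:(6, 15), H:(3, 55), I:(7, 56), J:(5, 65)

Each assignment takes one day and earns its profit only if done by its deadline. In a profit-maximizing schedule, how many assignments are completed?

7

Profit order: A=78 D=74 B=67 J=65 I=56 H=55 F=51 C=41 E=21 G=15
Assign: A→slot 3, D→slot 2, B→slot 1, J→slot 5, I→slot 7, H skipped, F skipped, C→slot 4, E skipped, G→slot 6.
Slots: [1:B] [2:D] [3:A] [4:C] [5:J] [6:G] [7:I]
7 of 10 scheduled.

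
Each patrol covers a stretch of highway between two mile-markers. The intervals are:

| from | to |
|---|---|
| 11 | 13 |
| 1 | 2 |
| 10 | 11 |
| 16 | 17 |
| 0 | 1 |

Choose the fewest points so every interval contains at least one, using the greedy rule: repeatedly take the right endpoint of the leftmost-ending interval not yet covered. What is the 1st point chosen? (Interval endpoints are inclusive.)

Sort by right endpoint; whenever an interval is uncovered, place a point at its right end.
By right end: [0,1]  [1,2]  [10,11]  [11,13]  [16,17]
[0,1] uncovered → point at 1; [10,11] uncovered → point at 11; [16,17] uncovered → point at 17.
Points: 1, 11, 17 (3 total).

1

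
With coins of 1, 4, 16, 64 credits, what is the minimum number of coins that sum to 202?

7

Greedy: take as many of the largest coin as possible, then repeat with the remainder.
202 − 3×64→10 − 2×4→2 − 2×1→0
Total coins = 3 + 2 + 2 = 7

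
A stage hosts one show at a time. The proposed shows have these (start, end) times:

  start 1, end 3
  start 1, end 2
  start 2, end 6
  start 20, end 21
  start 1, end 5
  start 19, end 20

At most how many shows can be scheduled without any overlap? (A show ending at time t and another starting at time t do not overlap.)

4

Sorted by end: (1,2)  (1,3)  (1,5)  (2,6)  (19,20)  (20,21)
take (1,2); take (2,6); take (19,20); take (20,21).
Selected 4 shows.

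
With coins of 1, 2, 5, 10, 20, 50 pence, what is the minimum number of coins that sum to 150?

150 = 3×50
Total coins = 3 = 3

3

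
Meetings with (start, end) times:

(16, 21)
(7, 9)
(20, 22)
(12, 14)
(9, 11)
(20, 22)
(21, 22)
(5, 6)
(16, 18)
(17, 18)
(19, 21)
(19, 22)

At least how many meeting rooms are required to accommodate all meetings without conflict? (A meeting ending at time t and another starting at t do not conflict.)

The answer is the maximum number of intervals overlapping at any instant.
starts: [5, 7, 9, 12, 16, 16, 17, 19, 19, 20, 20, 21]
ends:   [6, 9, 11, 14, 18, 18, 21, 21, 22, 22, 22, 22]
s5→1 e6→0 s7→1 e9→0 s9→1 e11→0 s12→1 e14→0 s16→1 s16→2 s17→3 e18→2 e18→1 s19→2 s19→3 s20→4 s20→5  — peak 5.

5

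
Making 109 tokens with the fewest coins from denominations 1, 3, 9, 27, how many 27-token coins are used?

4

109 = 4×27 + 1×1
Count of 27: 4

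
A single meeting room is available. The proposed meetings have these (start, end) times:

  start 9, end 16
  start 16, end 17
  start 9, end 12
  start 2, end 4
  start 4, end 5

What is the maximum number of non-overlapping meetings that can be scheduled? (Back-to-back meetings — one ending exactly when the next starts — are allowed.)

4

By end time: (2,4), (4,5), (9,12), (9,16), (16,17).
Pick (2,4); next start ≥ 4 → (4,5); next start ≥ 5 → (9,12); next start ≥ 12 → (16,17).
Selected 4 meetings.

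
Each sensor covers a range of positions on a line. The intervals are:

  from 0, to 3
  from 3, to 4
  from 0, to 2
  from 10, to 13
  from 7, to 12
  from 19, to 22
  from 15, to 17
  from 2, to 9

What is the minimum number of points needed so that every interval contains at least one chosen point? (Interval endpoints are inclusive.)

5

By right end: [0,2]  [0,3]  [3,4]  [2,9]  [7,12]  [10,13]  [15,17]  [19,22]
[0,2] uncovered → point at 2; [3,4] uncovered → point at 4; [7,12] uncovered → point at 12; [15,17] uncovered → point at 17; [19,22] uncovered → point at 22.
Points: 2, 4, 12, 17, 22 (5 total).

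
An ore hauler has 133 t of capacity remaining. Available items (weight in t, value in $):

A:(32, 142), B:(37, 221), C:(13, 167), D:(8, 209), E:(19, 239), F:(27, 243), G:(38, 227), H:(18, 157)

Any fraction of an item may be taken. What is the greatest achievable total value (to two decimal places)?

1301.73

Ratios (sorted): D 26.12, C 12.85, E 12.58, F 9.00, H 8.72, G 5.97, B 5.97, A 4.44
take D (8 @ 209); take C (13 @ 167); take E (19 @ 239); take F (27 @ 243); take H (18 @ 157); take G (38 @ 227); take 10/37 of B → 59.73. Capacity used 133/133.
Total value = 1301.73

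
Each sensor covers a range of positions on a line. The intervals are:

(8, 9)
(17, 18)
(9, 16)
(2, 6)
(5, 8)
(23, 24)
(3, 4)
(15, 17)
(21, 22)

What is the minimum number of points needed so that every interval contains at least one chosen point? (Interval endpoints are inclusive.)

Sort by right endpoint; whenever an interval is uncovered, place a point at its right end.
By right end: [3,4]  [2,6]  [5,8]  [8,9]  [9,16]  [15,17]  [17,18]  [21,22]  [23,24]
[3,4] uncovered → point at 4; [5,8] uncovered → point at 8; [9,16] uncovered → point at 16; [17,18] uncovered → point at 18; [21,22] uncovered → point at 22; [23,24] uncovered → point at 24.
Points: 4, 8, 16, 18, 22, 24 (6 total).

6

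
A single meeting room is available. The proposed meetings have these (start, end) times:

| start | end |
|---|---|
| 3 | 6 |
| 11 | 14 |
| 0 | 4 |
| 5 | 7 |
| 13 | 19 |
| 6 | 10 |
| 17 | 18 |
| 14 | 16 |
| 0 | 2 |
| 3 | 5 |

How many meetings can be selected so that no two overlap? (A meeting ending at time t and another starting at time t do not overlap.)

Greedy by earliest finish: after sorting by end time, pick each interval compatible with the last pick.
By end time: (0,2), (0,4), (3,5), (3,6), (5,7), (6,10), (11,14), (14,16), (17,18), (13,19).
Pick (0,2); next start ≥ 2 → (3,5); next start ≥ 5 → (5,7); next start ≥ 7 → (11,14); next start ≥ 14 → (14,16); next start ≥ 16 → (17,18).
Selected 6 meetings.

6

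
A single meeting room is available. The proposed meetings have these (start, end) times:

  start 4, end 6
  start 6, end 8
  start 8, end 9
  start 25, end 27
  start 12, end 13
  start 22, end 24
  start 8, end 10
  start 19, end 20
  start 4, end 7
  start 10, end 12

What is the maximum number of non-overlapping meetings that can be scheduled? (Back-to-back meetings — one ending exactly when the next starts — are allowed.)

By end time: (4,6), (4,7), (6,8), (8,9), (8,10), (10,12), (12,13), (19,20), (22,24), (25,27).
Pick (4,6); next start ≥ 6 → (6,8); next start ≥ 8 → (8,9); next start ≥ 9 → (10,12); next start ≥ 12 → (12,13); next start ≥ 13 → (19,20); next start ≥ 20 → (22,24); next start ≥ 24 → (25,27).
Selected 8 meetings.

8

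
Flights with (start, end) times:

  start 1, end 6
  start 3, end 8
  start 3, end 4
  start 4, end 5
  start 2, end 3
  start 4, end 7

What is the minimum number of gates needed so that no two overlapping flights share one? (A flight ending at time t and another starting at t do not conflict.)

Count concurrent intervals with a sweep; the peak is the room count.
starts: [1, 2, 3, 3, 4, 4]
ends:   [3, 4, 5, 6, 7, 8]
s1→1 s2→2 e3→1 s3→2 s3→3 e4→2 s4→3 s4→4  — peak 4.

4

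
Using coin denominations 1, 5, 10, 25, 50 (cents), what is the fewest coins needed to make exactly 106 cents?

106 = 2×50 + 1×5 + 1×1
Total coins = 2 + 1 + 1 = 4

4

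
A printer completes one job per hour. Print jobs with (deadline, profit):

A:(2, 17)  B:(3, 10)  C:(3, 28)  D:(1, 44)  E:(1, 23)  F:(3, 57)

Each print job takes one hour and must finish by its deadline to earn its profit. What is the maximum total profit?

Sort by profit descending; place each in the latest free slot ≤ its deadline.
Profit order: F=57 D=44 C=28 E=23 A=17 B=10
Assign: F→slot 3, D→slot 1, C→slot 2, E skipped, A skipped, B skipped.
Slots: [1:D] [2:C] [3:F]
Profit = 44 + 28 + 57 = 129

129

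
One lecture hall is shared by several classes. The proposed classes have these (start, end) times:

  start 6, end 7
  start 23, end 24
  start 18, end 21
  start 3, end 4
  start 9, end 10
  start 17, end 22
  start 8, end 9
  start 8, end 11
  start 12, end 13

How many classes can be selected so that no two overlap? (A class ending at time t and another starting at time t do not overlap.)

7

By end time: (3,4), (6,7), (8,9), (9,10), (8,11), (12,13), (18,21), (17,22), (23,24).
Pick (3,4); next start ≥ 4 → (6,7); next start ≥ 7 → (8,9); next start ≥ 9 → (9,10); next start ≥ 10 → (12,13); next start ≥ 13 → (18,21); next start ≥ 21 → (23,24).
Selected 7 classes.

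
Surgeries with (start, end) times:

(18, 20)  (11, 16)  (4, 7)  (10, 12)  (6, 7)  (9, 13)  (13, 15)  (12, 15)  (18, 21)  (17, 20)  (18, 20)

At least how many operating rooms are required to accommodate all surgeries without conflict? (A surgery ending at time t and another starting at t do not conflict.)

4

starts: [4, 6, 9, 10, 11, 12, 13, 17, 18, 18, 18]
ends:   [7, 7, 12, 13, 15, 15, 16, 20, 20, 20, 21]
s4→1 s6→2 e7→1 e7→0 s9→1 s10→2 s11→3 e12→2 s12→3 e13→2 s13→3 e15→2 e15→1 e16→0 s17→1 s18→2 s18→3 s18→4  — peak 4.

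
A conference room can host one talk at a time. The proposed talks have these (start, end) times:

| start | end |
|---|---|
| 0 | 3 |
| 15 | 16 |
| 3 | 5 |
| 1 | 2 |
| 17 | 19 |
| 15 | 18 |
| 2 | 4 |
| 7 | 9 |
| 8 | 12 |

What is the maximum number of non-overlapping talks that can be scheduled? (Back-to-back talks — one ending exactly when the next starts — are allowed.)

Sort by end time and greedily take each interval whose start is ≥ the last chosen end.
Sorted by end: (1,2)  (0,3)  (2,4)  (3,5)  (7,9)  (8,12)  (15,16)  (15,18)  (17,19)
take (1,2); take (2,4); take (7,9); skip (8,12); take (15,16); take (17,19).
Selected 5 talks.

5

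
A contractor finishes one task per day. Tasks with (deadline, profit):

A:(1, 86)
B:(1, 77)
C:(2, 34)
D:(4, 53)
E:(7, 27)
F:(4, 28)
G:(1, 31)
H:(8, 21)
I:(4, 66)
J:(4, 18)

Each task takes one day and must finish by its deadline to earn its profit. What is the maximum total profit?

287

By profit: A(d1,86), B(d1,77), I(d4,66), D(d4,53), C(d2,34), G(d1,31), F(d4,28), E(d7,27), H(d8,21), J(d4,18)
A→slot 1; B skipped; I→slot 4; D→slot 3; C→slot 2; G skipped; F skipped; E→slot 7; H→slot 8; J skipped.
Profit = 86 + 34 + 53 + 66 + 27 + 21 = 287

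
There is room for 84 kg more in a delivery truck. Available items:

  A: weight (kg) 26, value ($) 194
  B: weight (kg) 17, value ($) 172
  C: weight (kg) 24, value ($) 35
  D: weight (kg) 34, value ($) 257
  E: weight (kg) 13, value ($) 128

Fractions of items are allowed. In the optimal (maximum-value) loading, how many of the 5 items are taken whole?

3

Ratios (sorted): B 10.12, E 9.85, D 7.56, A 7.46, C 1.46
take B (17 @ 172); take E (13 @ 128); take D (34 @ 257); take 20/26 of A → 149.23. Capacity used 84/84.
3 item(s) taken whole; one partial (take 20/26 of A).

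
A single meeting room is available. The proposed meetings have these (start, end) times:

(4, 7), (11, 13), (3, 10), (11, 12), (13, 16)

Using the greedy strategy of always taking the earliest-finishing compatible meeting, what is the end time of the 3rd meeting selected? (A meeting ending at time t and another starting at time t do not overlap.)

By end time: (4,7), (3,10), (11,12), (11,13), (13,16).
Pick (4,7); next start ≥ 7 → (11,12); next start ≥ 12 → (13,16).
Selected: (4,7) (11,12) (13,16)

16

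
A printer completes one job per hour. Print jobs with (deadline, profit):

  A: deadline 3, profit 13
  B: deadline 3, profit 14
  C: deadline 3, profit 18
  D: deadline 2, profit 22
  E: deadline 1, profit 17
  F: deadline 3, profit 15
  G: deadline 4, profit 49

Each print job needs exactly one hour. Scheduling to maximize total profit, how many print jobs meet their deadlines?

4

Profit order: G=49 D=22 C=18 E=17 F=15 B=14 A=13
Assign: G→slot 4, D→slot 2, C→slot 3, E→slot 1, F skipped, B skipped, A skipped.
Slots: [1:E] [2:D] [3:C] [4:G]
4 of 7 scheduled.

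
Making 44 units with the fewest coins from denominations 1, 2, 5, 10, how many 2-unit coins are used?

44 = 4×10 + 2×2
Count of 2: 2

2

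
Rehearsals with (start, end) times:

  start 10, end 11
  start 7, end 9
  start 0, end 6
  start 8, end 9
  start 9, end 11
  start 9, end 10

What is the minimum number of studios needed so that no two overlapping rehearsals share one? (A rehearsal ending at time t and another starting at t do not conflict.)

2

The answer is the maximum number of intervals overlapping at any instant.
Events (time:±→running): 0:+→1 6:-→0 7:+→1 8:+→2 … peak 2.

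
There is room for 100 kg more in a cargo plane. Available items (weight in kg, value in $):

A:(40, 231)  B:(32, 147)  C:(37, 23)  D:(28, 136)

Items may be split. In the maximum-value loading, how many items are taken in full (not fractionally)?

3

Sort by value per unit weight and fill in that order.
Ratios (sorted): A 5.78, D 4.86, B 4.59, C 0.62
take A (40 @ 231); take D (28 @ 136); take B (32 @ 147). Capacity used 100/100.
3 item(s) taken whole.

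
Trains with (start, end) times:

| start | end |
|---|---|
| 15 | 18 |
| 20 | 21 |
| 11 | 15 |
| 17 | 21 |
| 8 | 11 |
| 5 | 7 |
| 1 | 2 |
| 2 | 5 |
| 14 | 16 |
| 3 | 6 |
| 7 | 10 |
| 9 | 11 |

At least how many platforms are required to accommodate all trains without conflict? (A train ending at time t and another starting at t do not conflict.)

3

Count concurrent intervals with a sweep; the peak is the room count.
starts: [1, 2, 3, 5, 7, 8, 9, 11, 14, 15, 17, 20]
ends:   [2, 5, 6, 7, 10, 11, 11, 15, 16, 18, 21, 21]
s1→1 e2→0 s2→1 s3→2 e5→1 s5→2 e6→1 e7→0 s7→1 s8→2 s9→3  — peak 3.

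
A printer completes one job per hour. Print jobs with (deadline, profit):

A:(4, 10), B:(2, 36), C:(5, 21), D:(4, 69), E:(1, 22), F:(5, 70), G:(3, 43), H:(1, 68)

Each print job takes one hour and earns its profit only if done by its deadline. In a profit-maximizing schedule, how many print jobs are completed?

Take jobs in profit order; each goes to the latest open slot no later than its deadline.
Profit order: F=70 D=69 H=68 G=43 B=36 E=22 C=21 A=10
Assign: F→slot 5, D→slot 4, H→slot 1, G→slot 3, B→slot 2, E skipped, C skipped, A skipped.
Slots: [1:H] [2:B] [3:G] [4:D] [5:F]
5 of 8 scheduled.

5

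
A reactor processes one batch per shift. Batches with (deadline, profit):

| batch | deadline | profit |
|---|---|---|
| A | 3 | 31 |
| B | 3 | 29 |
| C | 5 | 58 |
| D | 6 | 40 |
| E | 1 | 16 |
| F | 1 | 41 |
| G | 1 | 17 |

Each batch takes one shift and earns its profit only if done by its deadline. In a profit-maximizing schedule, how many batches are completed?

5

Profit order: C=58 F=41 D=40 A=31 B=29 G=17 E=16
Assign: C→slot 5, F→slot 1, D→slot 6, A→slot 3, B→slot 2, G skipped, E skipped.
Slots: [1:F] [2:B] [3:A] [5:C] [6:D]
5 of 7 scheduled.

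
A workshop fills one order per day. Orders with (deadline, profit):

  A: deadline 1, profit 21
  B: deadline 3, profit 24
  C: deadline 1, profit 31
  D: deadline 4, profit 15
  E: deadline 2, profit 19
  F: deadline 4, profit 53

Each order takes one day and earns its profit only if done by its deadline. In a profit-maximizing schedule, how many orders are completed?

4

Take jobs in profit order; each goes to the latest open slot no later than its deadline.
Profit order: F=53 C=31 B=24 A=21 E=19 D=15
Assign: F→slot 4, C→slot 1, B→slot 3, A skipped, E→slot 2, D skipped.
Slots: [1:C] [2:E] [3:B] [4:F]
4 of 6 scheduled.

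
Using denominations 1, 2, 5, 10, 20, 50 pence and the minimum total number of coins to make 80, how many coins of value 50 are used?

80 − 1×50→30 − 1×20→10 − 1×10→0
Count of 50: 1

1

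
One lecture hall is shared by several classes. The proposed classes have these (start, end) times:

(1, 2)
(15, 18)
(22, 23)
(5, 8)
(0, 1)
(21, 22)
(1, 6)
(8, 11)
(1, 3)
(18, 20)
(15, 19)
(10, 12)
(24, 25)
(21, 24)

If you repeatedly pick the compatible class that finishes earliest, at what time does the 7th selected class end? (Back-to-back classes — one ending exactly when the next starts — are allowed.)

22

By end time: (0,1), (1,2), (1,3), (1,6), (5,8), (8,11), (10,12), (15,18), (15,19), (18,20), (21,22), (22,23), (21,24), (24,25).
Pick (0,1); next start ≥ 1 → (1,2); next start ≥ 2 → (5,8); next start ≥ 8 → (8,11); next start ≥ 11 → (15,18); next start ≥ 18 → (18,20); next start ≥ 20 → (21,22); next start ≥ 22 → (22,23); next start ≥ 23 → (24,25).
Selected: (0,1) (1,2) (5,8) (8,11) (15,18) (18,20) (21,22) (22,23) (24,25)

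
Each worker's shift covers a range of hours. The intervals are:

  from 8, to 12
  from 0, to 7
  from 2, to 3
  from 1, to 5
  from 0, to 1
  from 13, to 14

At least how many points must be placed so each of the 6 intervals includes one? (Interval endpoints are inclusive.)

4

Process intervals by earliest right end; each time one isn't hit yet, stab at its right endpoint.
Sorted: [0,1] [2,3] [1,5] [0,7] [8,12] [13,14]
{[0,1]} hit by 1; {[2,3],[1,5],[0,7]} hit by 3; {[8,12]} hit by 12; {[13,14]} hit by 14.
Points: 1, 3, 12, 14 (4 total).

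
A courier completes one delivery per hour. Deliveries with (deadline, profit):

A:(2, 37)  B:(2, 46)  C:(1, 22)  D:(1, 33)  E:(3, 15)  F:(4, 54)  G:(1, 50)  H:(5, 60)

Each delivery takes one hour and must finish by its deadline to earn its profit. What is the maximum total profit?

Profit order: H=60 F=54 G=50 B=46 A=37 D=33 C=22 E=15
Assign: H→slot 5, F→slot 4, G→slot 1, B→slot 2, A skipped, D skipped, C skipped, E→slot 3.
Slots: [1:G] [2:B] [3:E] [4:F] [5:H]
Profit = 50 + 46 + 15 + 54 + 60 = 225

225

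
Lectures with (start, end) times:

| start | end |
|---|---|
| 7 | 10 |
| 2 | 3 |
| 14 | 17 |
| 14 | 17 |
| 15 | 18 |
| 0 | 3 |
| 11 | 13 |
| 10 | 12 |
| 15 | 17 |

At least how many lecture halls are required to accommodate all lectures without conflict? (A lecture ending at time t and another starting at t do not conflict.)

Count concurrent intervals with a sweep; the peak is the room count.
starts: [0, 2, 7, 10, 11, 14, 14, 15, 15]
ends:   [3, 3, 10, 12, 13, 17, 17, 17, 18]
s0→1 s2→2 e3→1 e3→0 s7→1 e10→0 s10→1 s11→2 e12→1 e13→0 s14→1 s14→2 s15→3 s15→4  — peak 4.

4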